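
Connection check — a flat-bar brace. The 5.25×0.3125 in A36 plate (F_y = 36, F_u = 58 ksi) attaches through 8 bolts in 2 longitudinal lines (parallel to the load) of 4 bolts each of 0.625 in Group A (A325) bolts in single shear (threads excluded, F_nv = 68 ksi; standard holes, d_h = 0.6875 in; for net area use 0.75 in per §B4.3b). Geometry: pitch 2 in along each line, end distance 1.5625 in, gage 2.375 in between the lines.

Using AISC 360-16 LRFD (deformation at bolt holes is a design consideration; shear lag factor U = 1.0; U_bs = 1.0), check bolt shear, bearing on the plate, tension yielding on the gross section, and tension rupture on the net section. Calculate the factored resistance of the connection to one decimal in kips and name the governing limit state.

51.0 kips (net-section rupture governs)

Bolt shear: A_b = π(0.625)²/4 = 0.3068 in². φR_n = 0.75 × 68 × 0.3068 × 8 × 1 = 125.2 kips.
Bearing (0.3125 in plate, F_u = 58 ksi): end bolts L_c = 1.5625 − 0.6875/2 = 1.21875, R_n = min(1.2×1.21875×0.3125×58, 2.4×0.625×0.3125×58) = 26.508 kips/bolt; interior L_c = 2 − 0.6875 = 1.3125, R_n = 27.188 kips/bolt. φR_n = 0.75 × (2×26.508 + 6×27.188) = 162.1 kips.
Tension yield (gross): A_g = 5.25×0.3125 = 1.6406 in². φR_n = 0.90 × 36 × 1.6406 = 53.2 kips.
Tension rupture (net): A_n = (5.25 − 2×0.75)×0.3125 = 1.1719 in² (U = 1.0, A_e = A_n). φR_n = 0.75 × 58 × 1.1719 = 51.0 kips.
Governing: min(125.2, 162.1, 53.2, 51.0) = 51.0 kips → net-section rupture.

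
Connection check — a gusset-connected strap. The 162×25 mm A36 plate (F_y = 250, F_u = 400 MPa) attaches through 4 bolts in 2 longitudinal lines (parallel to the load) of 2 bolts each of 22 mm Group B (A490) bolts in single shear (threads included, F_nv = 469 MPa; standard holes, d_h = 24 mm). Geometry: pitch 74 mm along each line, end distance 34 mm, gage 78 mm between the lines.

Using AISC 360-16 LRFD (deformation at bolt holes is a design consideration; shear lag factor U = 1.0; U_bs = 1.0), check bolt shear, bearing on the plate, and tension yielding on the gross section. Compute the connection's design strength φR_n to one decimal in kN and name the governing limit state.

534.8 kN (bolt shear governs)

Bolt shear: A_b = π(22)²/4 = 380.13 mm². φR_n = 0.75 × 469 × 380.13 × 4 × 1 = 534.8 kN.
Bearing (25 mm plate, F_u = 400 MPa): end bolts L_c = 34 − 24/2 = 22, R_n = min(1.2×22×25×400, 2.4×22×25×400) = 264 kN/bolt; interior L_c = 74 − 24 = 50, R_n = 528 kN/bolt. φR_n = 0.75 × (2×264 + 2×528) = 1188.0 kN.
Tension yield (gross): A_g = 162×25 = 4050 mm². φR_n = 0.90 × 250 × 4050 = 911.3 kN.
Governing: min(534.8, 1188.0, 911.3) = 534.8 kN → bolt shear.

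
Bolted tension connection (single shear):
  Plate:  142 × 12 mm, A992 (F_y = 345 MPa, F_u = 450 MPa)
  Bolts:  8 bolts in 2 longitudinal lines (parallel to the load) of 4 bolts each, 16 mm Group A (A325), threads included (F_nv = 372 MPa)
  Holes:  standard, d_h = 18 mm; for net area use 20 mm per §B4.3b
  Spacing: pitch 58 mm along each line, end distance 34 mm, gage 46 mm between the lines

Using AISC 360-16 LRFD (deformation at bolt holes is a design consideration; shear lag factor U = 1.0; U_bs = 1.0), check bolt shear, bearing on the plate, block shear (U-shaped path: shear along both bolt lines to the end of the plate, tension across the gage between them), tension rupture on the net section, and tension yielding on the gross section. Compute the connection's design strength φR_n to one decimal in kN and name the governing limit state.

413.1 kN (net-section rupture governs)

Bolt shear: A_b = π(16)²/4 = 201.06 mm². φR_n = 0.75 × 372 × 201.06 × 8 × 1 = 448.8 kN.
Bearing (12 mm plate, F_u = 450 MPa): end bolts L_c = 34 − 18/2 = 25, R_n = min(1.2×25×12×450, 2.4×16×12×450) = 162 kN/bolt; interior L_c = 58 − 18 = 40, R_n = 207.36 kN/bolt. φR_n = 0.75 × (2×162 + 6×207.36) = 1176.1 kN.
Block shear: shear path 2×[34+3×58] = 2×208 mm, A_gv = 4992, A_nv = 2×(208 − 3.5×20)×12 = 3312 mm²; tension across gage: (46 − 1×20)×12 = 312 mm². R_n = min(0.6×450×3312, 0.6×345×4992) + 1.0×450×312 = min(894.24, 1033.3) + 140.4 = 1034.6 kN. φR_n = 0.75 × 1034.6 = 776.0 kN.
Tension rupture (net): A_n = (142 − 2×20)×12 = 1224 mm² (U = 1.0, A_e = A_n). φR_n = 0.75 × 450 × 1224 = 413.1 kN.
Tension yield (gross): A_g = 142×12 = 1704 mm². φR_n = 0.90 × 345 × 1704 = 529.1 kN.
Governing: min(448.8, 1176.1, 776.0, 413.1, 529.1) = 413.1 kN → net-section rupture.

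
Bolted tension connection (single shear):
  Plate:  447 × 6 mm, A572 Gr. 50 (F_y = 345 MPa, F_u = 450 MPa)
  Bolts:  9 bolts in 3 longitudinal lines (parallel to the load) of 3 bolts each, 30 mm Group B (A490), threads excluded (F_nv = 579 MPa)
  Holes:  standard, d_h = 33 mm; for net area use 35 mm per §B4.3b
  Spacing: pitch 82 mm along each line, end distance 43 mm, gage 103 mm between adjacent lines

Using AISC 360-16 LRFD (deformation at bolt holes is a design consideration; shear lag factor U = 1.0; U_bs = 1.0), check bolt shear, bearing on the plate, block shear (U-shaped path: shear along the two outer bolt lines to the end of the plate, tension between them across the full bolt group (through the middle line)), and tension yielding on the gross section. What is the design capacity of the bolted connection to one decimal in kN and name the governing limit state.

Bolt shear: A_b = π(30)²/4 = 706.86 mm². φR_n = 0.75 × 579 × 706.86 × 9 × 1 = 2762.6 kN.
Bearing (6 mm plate, F_u = 450 MPa): end bolts L_c = 43 − 33/2 = 26.5, R_n = min(1.2×26.5×6×450, 2.4×30×6×450) = 85.86 kN/bolt; interior L_c = 82 − 33 = 49, R_n = 158.76 kN/bolt. φR_n = 0.75 × (3×85.86 + 6×158.76) = 907.6 kN.
Block shear: shear path 2×[43+2×82] = 2×207 mm, A_gv = 2484, A_nv = 2×(207 − 2.5×35)×6 = 1434 mm²; tension across gage: (206 − 2×35)×6 = 816 mm². R_n = min(0.6×450×1434, 0.6×345×2484) + 1.0×450×816 = min(387.18, 514.19) + 367.2 = 754.38 kN. φR_n = 0.75 × 754.38 = 565.8 kN.
Tension yield (gross): A_g = 447×6 = 2682 mm². φR_n = 0.90 × 345 × 2682 = 832.8 kN.
Governing: min(2762.6, 907.6, 565.8, 832.8) = 565.8 kN → block shear.

565.8 kN (block shear governs)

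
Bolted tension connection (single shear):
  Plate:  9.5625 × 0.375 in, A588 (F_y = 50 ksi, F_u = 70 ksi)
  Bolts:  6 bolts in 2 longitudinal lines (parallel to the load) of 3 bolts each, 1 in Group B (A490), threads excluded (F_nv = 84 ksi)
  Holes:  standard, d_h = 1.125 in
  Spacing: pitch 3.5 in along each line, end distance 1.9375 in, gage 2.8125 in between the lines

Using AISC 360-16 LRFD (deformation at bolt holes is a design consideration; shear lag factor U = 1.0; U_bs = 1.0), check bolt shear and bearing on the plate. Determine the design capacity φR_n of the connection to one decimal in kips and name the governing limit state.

254.0 kips (bearing governs)

Bolt shear: A_b = π(1)²/4 = 0.7854 in². φR_n = 0.75 × 84 × 0.7854 × 6 × 1 = 296.9 kips.
Bearing (0.375 in plate, F_u = 70 ksi): end bolts L_c = 1.9375 − 1.125/2 = 1.375, R_n = min(1.2×1.375×0.375×70, 2.4×1×0.375×70) = 43.313 kips/bolt; interior L_c = 3.5 − 1.125 = 2.375, R_n = 63 kips/bolt. φR_n = 0.75 × (2×43.313 + 4×63) = 254.0 kips.
Governing: min(296.9, 254.0) = 254.0 kips → bearing.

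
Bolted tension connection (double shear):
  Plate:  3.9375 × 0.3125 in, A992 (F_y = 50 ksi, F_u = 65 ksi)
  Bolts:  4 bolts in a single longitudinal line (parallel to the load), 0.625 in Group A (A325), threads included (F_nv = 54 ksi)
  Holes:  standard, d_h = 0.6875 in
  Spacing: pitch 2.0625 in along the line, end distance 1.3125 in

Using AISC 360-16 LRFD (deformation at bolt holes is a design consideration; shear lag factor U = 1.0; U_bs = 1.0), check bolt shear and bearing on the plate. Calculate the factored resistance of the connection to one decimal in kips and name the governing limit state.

86.3 kips (bearing governs)

Bolt shear: A_b = π(0.625)²/4 = 0.3068 in². φR_n = 0.75 × 54 × 0.3068 × 4 × 2 = 99.4 kips.
Bearing (0.3125 in plate, F_u = 65 ksi): end bolts L_c = 1.3125 − 0.6875/2 = 0.96875, R_n = min(1.2×0.96875×0.3125×65, 2.4×0.625×0.3125×65) = 23.613 kips/bolt; interior L_c = 2.0625 − 0.6875 = 1.375, R_n = 30.469 kips/bolt. φR_n = 0.75 × (1×23.613 + 3×30.469) = 86.3 kips.
Governing: min(99.4, 86.3) = 86.3 kips → bearing.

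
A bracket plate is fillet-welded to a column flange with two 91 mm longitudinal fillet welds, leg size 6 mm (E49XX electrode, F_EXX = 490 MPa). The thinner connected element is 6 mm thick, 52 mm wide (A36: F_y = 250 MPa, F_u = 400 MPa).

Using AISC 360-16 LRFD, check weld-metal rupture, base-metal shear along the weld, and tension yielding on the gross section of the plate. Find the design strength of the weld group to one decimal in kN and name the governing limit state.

Weld metal: throat = 0.707×6 = 4.242 mm, L = 2×91 = 182 mm. φR_n = 0.75 × 0.6 × 490 × 4.242 × 182 = 170.2 kN.
Base metal shear (6 mm plate): yield φR_n = 1.0×0.6×250×6×182 = 163.8 kN; rupture φR_n = 0.75×0.6×400×6×182 = 196.6 kN; take 163.8 kN (yield).
Tension yield (gross): A_g = 52×6 = 312 mm². φR_n = 0.90 × 250 × 312 = 70.2 kN.
Governing: min(170.2, 163.8, 70.2) = 70.2 kN → gross-section yield.

70.2 kN (gross-section yield governs)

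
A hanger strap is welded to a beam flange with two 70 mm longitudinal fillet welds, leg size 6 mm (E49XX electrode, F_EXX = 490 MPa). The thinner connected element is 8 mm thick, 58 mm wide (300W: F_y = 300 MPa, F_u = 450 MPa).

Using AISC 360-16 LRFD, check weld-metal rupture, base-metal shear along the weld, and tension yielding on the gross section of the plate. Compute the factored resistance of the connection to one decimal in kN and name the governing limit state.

Weld metal: throat = 0.707×6 = 4.242 mm, L = 2×70 = 140 mm. φR_n = 0.75 × 0.6 × 490 × 4.242 × 140 = 131.0 kN.
Base metal shear (8 mm plate): yield φR_n = 1.0×0.6×300×8×140 = 201.6 kN; rupture φR_n = 0.75×0.6×450×8×140 = 226.8 kN; take 201.6 kN (yield).
Tension yield (gross): A_g = 58×8 = 464 mm². φR_n = 0.90 × 300 × 464 = 125.3 kN.
Governing: min(131.0, 201.6, 125.3) = 125.3 kN → gross-section yield.

125.3 kN (gross-section yield governs)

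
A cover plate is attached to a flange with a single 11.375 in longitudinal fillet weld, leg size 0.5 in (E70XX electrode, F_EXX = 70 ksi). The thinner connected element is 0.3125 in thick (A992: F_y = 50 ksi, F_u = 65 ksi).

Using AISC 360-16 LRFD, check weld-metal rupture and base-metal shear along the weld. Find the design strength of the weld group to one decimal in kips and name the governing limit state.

Weld metal: throat = 0.707×0.5 = 0.3535 in, L = 11.375 in. φR_n = 0.75 × 0.6 × 70 × 0.3535 × 11.375 = 126.7 kips.
Base metal shear (0.3125 in plate): yield φR_n = 1.0×0.6×50×0.3125×11.375 = 106.6 kips; rupture φR_n = 0.75×0.6×65×0.3125×11.375 = 104.0 kips; take 104.0 kips (rupture).
Governing: min(126.7, 104.0) = 104.0 kips → base-metal shear.

104.0 kips (base-metal shear governs)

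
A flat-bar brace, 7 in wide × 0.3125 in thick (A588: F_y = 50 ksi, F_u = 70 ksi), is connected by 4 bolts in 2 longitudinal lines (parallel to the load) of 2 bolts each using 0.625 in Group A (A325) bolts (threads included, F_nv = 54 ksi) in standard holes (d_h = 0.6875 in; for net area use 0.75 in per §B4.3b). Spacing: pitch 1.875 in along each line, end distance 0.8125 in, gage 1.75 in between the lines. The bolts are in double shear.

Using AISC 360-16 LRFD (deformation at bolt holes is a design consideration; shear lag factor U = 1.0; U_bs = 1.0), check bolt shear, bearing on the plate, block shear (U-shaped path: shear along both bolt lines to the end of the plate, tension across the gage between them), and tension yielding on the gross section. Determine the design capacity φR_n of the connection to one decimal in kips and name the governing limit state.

Bolt shear: A_b = π(0.625)²/4 = 0.3068 in². φR_n = 0.75 × 54 × 0.3068 × 4 × 2 = 99.4 kips.
Bearing (0.3125 in plate, F_u = 70 ksi): end bolts L_c = 0.8125 − 0.6875/2 = 0.46875, R_n = min(1.2×0.46875×0.3125×70, 2.4×0.625×0.3125×70) = 12.305 kips/bolt; interior L_c = 1.875 − 0.6875 = 1.1875, R_n = 31.172 kips/bolt. φR_n = 0.75 × (2×12.305 + 2×31.172) = 65.2 kips.
Block shear: shear path 2×[0.8125+1×1.875] = 2×2.6875 in, A_gv = 1.6797, A_nv = 2×(2.6875 − 1.5×0.75)×0.3125 = 0.97656 in²; tension across gage: (1.75 − 1×0.75)×0.3125 = 0.3125 in². R_n = min(0.6×70×0.97656, 0.6×50×1.6797) + 1.0×70×0.3125 = min(41.016, 50.391) + 21.875 = 62.891 kips. φR_n = 0.75 × 62.891 = 47.2 kips.
Tension yield (gross): A_g = 7×0.3125 = 2.1875 in². φR_n = 0.90 × 50 × 2.1875 = 98.4 kips.
Governing: min(99.4, 65.2, 47.2, 98.4) = 47.2 kips → block shear.

47.2 kips (block shear governs)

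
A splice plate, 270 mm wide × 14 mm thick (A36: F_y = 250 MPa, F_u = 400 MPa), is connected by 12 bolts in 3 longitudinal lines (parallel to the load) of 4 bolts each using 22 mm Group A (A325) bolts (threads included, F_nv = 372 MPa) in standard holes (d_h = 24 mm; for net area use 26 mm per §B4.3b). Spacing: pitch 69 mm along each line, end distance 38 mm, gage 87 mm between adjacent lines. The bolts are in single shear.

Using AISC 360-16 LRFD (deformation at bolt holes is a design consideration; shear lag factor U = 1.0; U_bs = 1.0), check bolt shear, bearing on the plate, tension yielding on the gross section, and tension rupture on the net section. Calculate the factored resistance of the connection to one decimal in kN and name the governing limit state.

Bolt shear: A_b = π(22)²/4 = 380.13 mm². φR_n = 0.75 × 372 × 380.13 × 12 × 1 = 1272.7 kN.
Bearing (14 mm plate, F_u = 400 MPa): end bolts L_c = 38 − 24/2 = 26, R_n = min(1.2×26×14×400, 2.4×22×14×400) = 174.72 kN/bolt; interior L_c = 69 − 24 = 45, R_n = 295.68 kN/bolt. φR_n = 0.75 × (3×174.72 + 9×295.68) = 2389.0 kN.
Tension yield (gross): A_g = 270×14 = 3780 mm². φR_n = 0.90 × 250 × 3780 = 850.5 kN.
Tension rupture (net): A_n = (270 − 3×26)×14 = 2688 mm² (U = 1.0, A_e = A_n). φR_n = 0.75 × 400 × 2688 = 806.4 kN.
Governing: min(1272.7, 2389.0, 850.5, 806.4) = 806.4 kN → net-section rupture.

806.4 kN (net-section rupture governs)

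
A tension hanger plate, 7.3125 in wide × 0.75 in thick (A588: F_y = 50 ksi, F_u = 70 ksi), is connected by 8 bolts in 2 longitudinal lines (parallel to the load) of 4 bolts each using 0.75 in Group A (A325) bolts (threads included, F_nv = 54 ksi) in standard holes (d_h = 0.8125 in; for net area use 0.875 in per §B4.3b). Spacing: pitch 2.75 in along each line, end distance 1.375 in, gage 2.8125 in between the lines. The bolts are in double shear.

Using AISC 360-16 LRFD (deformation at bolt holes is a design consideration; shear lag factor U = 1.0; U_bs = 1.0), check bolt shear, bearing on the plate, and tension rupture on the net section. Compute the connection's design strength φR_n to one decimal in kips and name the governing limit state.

219.0 kips (net-section rupture governs)

Bolt shear: A_b = π(0.75)²/4 = 0.44179 in². φR_n = 0.75 × 54 × 0.44179 × 8 × 2 = 286.3 kips.
Bearing (0.75 in plate, F_u = 70 ksi): end bolts L_c = 1.375 − 0.8125/2 = 0.96875, R_n = min(1.2×0.96875×0.75×70, 2.4×0.75×0.75×70) = 61.031 kips/bolt; interior L_c = 2.75 − 0.8125 = 1.9375, R_n = 94.5 kips/bolt. φR_n = 0.75 × (2×61.031 + 6×94.5) = 516.8 kips.
Tension rupture (net): A_n = (7.3125 − 2×0.875)×0.75 = 4.1719 in² (U = 1.0, A_e = A_n). φR_n = 0.75 × 70 × 4.1719 = 219.0 kips.
Governing: min(286.3, 516.8, 219.0) = 219.0 kips → net-section rupture.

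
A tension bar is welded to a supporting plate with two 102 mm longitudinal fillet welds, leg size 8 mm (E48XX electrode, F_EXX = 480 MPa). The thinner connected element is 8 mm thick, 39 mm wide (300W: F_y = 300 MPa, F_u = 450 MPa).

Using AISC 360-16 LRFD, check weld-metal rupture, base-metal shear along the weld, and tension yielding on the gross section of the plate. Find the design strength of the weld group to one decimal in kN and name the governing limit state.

84.2 kN (gross-section yield governs)

Weld metal: throat = 0.707×8 = 5.656 mm, L = 2×102 = 204 mm. φR_n = 0.75 × 0.6 × 480 × 5.656 × 204 = 249.2 kN.
Base metal shear (8 mm plate): yield φR_n = 1.0×0.6×300×8×204 = 293.8 kN; rupture φR_n = 0.75×0.6×450×8×204 = 330.5 kN; take 293.8 kN (yield).
Tension yield (gross): A_g = 39×8 = 312 mm². φR_n = 0.90 × 300 × 312 = 84.2 kN.
Governing: min(249.2, 293.8, 84.2) = 84.2 kN → gross-section yield.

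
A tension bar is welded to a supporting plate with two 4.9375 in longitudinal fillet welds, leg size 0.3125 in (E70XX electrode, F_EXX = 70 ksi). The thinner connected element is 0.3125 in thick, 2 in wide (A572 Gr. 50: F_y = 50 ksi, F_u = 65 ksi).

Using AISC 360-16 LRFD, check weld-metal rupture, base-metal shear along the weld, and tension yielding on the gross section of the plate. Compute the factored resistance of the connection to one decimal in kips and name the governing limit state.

28.1 kips (gross-section yield governs)

Weld metal: throat = 0.707×0.3125 = 0.22094 in, L = 2×4.9375 = 9.875 in. φR_n = 0.75 × 0.6 × 70 × 0.22094 × 9.875 = 68.7 kips.
Base metal shear (0.3125 in plate): yield φR_n = 1.0×0.6×50×0.3125×9.875 = 92.6 kips; rupture φR_n = 0.75×0.6×65×0.3125×9.875 = 90.3 kips; take 90.3 kips (rupture).
Tension yield (gross): A_g = 2×0.3125 = 0.625 in². φR_n = 0.90 × 50 × 0.625 = 28.1 kips.
Governing: min(68.7, 90.3, 28.1) = 28.1 kips → gross-section yield.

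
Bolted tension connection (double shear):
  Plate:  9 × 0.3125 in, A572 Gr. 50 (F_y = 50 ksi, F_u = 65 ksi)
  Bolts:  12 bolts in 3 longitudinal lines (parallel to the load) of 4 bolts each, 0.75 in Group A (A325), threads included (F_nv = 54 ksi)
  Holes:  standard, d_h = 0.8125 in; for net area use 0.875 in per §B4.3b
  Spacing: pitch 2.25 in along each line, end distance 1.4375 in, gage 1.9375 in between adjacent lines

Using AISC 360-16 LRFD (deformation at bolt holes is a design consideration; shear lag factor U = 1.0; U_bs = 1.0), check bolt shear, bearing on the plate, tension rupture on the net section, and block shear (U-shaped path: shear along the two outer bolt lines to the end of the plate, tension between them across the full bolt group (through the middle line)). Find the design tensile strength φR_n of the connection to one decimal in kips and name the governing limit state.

Bolt shear: A_b = π(0.75)²/4 = 0.44179 in². φR_n = 0.75 × 54 × 0.44179 × 12 × 2 = 429.4 kips.
Bearing (0.3125 in plate, F_u = 65 ksi): end bolts L_c = 1.4375 − 0.8125/2 = 1.03125, R_n = min(1.2×1.03125×0.3125×65, 2.4×0.75×0.3125×65) = 25.137 kips/bolt; interior L_c = 2.25 − 0.8125 = 1.4375, R_n = 35.039 kips/bolt. φR_n = 0.75 × (3×25.137 + 9×35.039) = 293.1 kips.
Tension rupture (net): A_n = (9 − 3×0.875)×0.3125 = 1.9922 in² (U = 1.0, A_e = A_n). φR_n = 0.75 × 65 × 1.9922 = 97.1 kips.
Block shear: shear path 2×[1.4375+3×2.25] = 2×8.1875 in, A_gv = 5.1172, A_nv = 2×(8.1875 − 3.5×0.875)×0.3125 = 3.2031 in²; tension across gage: (3.875 − 2×0.875)×0.3125 = 0.66406 in². R_n = min(0.6×65×3.2031, 0.6×50×5.1172) + 1.0×65×0.66406 = min(124.92, 153.52) + 43.164 = 168.08 kips. φR_n = 0.75 × 168.08 = 126.1 kips.
Governing: min(429.4, 293.1, 97.1, 126.1) = 97.1 kips → net-section rupture.

97.1 kips (net-section rupture governs)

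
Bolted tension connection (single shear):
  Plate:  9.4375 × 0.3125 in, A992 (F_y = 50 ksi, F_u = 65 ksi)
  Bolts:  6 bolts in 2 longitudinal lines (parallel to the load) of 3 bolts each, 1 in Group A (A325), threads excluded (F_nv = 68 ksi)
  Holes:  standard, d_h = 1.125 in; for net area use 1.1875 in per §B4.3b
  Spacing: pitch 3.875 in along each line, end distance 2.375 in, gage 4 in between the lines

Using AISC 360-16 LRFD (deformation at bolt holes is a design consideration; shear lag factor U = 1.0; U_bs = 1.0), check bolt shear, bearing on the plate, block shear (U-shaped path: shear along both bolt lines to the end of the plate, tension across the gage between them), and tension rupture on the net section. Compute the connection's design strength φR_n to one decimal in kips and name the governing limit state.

Bolt shear: A_b = π(1)²/4 = 0.7854 in². φR_n = 0.75 × 68 × 0.7854 × 6 × 1 = 240.3 kips.
Bearing (0.3125 in plate, F_u = 65 ksi): end bolts L_c = 2.375 − 1.125/2 = 1.8125, R_n = min(1.2×1.8125×0.3125×65, 2.4×1×0.3125×65) = 44.18 kips/bolt; interior L_c = 3.875 − 1.125 = 2.75, R_n = 48.75 kips/bolt. φR_n = 0.75 × (2×44.18 + 4×48.75) = 212.5 kips.
Block shear: shear path 2×[2.375+2×3.875] = 2×10.125 in, A_gv = 6.3281, A_nv = 2×(10.125 − 2.5×1.1875)×0.3125 = 4.4727 in²; tension across gage: (4 − 1×1.1875)×0.3125 = 0.87891 in². R_n = min(0.6×65×4.4727, 0.6×50×6.3281) + 1.0×65×0.87891 = min(174.44, 189.84) + 57.129 = 231.57 kips. φR_n = 0.75 × 231.57 = 173.7 kips.
Tension rupture (net): A_n = (9.4375 − 2×1.1875)×0.3125 = 2.207 in² (U = 1.0, A_e = A_n). φR_n = 0.75 × 65 × 2.207 = 107.6 kips.
Governing: min(240.3, 212.5, 173.7, 107.6) = 107.6 kips → net-section rupture.

107.6 kips (net-section rupture governs)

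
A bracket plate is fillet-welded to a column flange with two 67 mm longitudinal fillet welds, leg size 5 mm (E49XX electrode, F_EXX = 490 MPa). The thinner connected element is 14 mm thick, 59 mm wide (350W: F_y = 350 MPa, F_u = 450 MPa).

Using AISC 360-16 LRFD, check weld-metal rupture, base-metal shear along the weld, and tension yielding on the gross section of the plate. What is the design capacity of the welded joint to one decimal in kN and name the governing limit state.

104.4 kN (weld metal governs)

Weld metal: throat = 0.707×5 = 3.535 mm, L = 2×67 = 134 mm. φR_n = 0.75 × 0.6 × 490 × 3.535 × 134 = 104.4 kN.
Base metal shear (14 mm plate): yield φR_n = 1.0×0.6×350×14×134 = 394.0 kN; rupture φR_n = 0.75×0.6×450×14×134 = 379.9 kN; take 379.9 kN (rupture).
Tension yield (gross): A_g = 59×14 = 826 mm². φR_n = 0.90 × 350 × 826 = 260.2 kN.
Governing: min(104.4, 379.9, 260.2) = 104.4 kN → weld metal.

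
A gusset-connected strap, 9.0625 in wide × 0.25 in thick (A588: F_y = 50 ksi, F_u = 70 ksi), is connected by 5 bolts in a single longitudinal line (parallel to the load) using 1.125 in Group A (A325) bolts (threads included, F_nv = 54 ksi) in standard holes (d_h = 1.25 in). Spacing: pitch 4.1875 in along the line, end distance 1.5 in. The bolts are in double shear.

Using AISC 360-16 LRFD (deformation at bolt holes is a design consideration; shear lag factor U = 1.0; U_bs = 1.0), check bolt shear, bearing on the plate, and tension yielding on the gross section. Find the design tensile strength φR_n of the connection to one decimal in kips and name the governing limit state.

Bolt shear: A_b = π(1.125)²/4 = 0.99402 in². φR_n = 0.75 × 54 × 0.99402 × 5 × 2 = 402.6 kips.
Bearing (0.25 in plate, F_u = 70 ksi): end bolts L_c = 1.5 − 1.25/2 = 0.875, R_n = min(1.2×0.875×0.25×70, 2.4×1.125×0.25×70) = 18.375 kips/bolt; interior L_c = 4.1875 − 1.25 = 2.9375, R_n = 47.25 kips/bolt. φR_n = 0.75 × (1×18.375 + 4×47.25) = 155.5 kips.
Tension yield (gross): A_g = 9.0625×0.25 = 2.2656 in². φR_n = 0.90 × 50 × 2.2656 = 102.0 kips.
Governing: min(402.6, 155.5, 102.0) = 102.0 kips → gross-section yield.

102.0 kips (gross-section yield governs)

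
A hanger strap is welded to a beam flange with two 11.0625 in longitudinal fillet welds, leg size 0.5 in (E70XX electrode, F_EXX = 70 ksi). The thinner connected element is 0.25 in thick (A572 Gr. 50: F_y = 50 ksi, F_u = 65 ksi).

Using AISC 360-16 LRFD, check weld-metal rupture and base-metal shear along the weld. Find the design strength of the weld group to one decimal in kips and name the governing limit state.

Weld metal: throat = 0.707×0.5 = 0.3535 in, L = 2×11.0625 = 22.125 in. φR_n = 0.75 × 0.6 × 70 × 0.3535 × 22.125 = 246.4 kips.
Base metal shear (0.25 in plate): yield φR_n = 1.0×0.6×50×0.25×22.125 = 165.9 kips; rupture φR_n = 0.75×0.6×65×0.25×22.125 = 161.8 kips; take 161.8 kips (rupture).
Governing: min(246.4, 161.8) = 161.8 kips → base-metal shear.

161.8 kips (base-metal shear governs)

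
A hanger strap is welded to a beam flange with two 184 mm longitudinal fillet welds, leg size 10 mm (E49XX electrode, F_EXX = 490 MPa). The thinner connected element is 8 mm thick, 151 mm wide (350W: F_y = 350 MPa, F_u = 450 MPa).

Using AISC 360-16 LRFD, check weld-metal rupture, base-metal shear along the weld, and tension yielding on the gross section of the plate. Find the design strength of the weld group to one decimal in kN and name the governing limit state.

Weld metal: throat = 0.707×10 = 7.07 mm, L = 2×184 = 368 mm. φR_n = 0.75 × 0.6 × 490 × 7.07 × 368 = 573.7 kN.
Base metal shear (8 mm plate): yield φR_n = 1.0×0.6×350×8×368 = 618.2 kN; rupture φR_n = 0.75×0.6×450×8×368 = 596.2 kN; take 596.2 kN (rupture).
Tension yield (gross): A_g = 151×8 = 1208 mm². φR_n = 0.90 × 350 × 1208 = 380.5 kN.
Governing: min(573.7, 596.2, 380.5) = 380.5 kN → gross-section yield.

380.5 kN (gross-section yield governs)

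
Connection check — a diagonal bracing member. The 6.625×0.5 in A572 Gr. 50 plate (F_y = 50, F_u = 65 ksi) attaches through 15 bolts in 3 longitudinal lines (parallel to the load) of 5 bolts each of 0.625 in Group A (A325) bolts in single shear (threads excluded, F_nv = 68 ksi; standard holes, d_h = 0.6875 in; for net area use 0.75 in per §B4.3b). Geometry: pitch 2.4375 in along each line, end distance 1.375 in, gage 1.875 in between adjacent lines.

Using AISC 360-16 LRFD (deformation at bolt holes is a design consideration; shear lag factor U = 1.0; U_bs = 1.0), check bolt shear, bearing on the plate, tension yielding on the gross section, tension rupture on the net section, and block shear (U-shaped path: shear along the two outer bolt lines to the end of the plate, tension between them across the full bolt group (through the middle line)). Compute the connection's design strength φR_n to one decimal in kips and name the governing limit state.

Bolt shear: A_b = π(0.625)²/4 = 0.3068 in². φR_n = 0.75 × 68 × 0.3068 × 15 × 1 = 234.7 kips.
Bearing (0.5 in plate, F_u = 65 ksi): end bolts L_c = 1.375 − 0.6875/2 = 1.03125, R_n = min(1.2×1.03125×0.5×65, 2.4×0.625×0.5×65) = 40.219 kips/bolt; interior L_c = 2.4375 − 0.6875 = 1.75, R_n = 48.75 kips/bolt. φR_n = 0.75 × (3×40.219 + 12×48.75) = 529.2 kips.
Tension yield (gross): A_g = 6.625×0.5 = 3.3125 in². φR_n = 0.90 × 50 × 3.3125 = 149.1 kips.
Tension rupture (net): A_n = (6.625 − 3×0.75)×0.5 = 2.1875 in² (U = 1.0, A_e = A_n). φR_n = 0.75 × 65 × 2.1875 = 106.6 kips.
Block shear: shear path 2×[1.375+4×2.4375] = 2×11.125 in, A_gv = 11.125, A_nv = 2×(11.125 − 4.5×0.75)×0.5 = 7.75 in²; tension across gage: (3.75 − 2×0.75)×0.5 = 1.125 in². R_n = min(0.6×65×7.75, 0.6×50×11.125) + 1.0×65×1.125 = min(302.25, 333.75) + 73.125 = 375.38 kips. φR_n = 0.75 × 375.38 = 281.5 kips.
Governing: min(234.7, 529.2, 149.1, 106.6, 281.5) = 106.6 kips → net-section rupture.

106.6 kips (net-section rupture governs)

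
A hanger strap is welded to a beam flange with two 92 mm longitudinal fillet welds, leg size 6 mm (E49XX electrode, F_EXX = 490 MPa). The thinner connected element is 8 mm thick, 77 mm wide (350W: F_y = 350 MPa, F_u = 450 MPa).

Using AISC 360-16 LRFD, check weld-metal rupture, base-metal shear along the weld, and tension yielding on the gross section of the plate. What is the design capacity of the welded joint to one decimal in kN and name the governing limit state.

Weld metal: throat = 0.707×6 = 4.242 mm, L = 2×92 = 184 mm. φR_n = 0.75 × 0.6 × 490 × 4.242 × 184 = 172.1 kN.
Base metal shear (8 mm plate): yield φR_n = 1.0×0.6×350×8×184 = 309.1 kN; rupture φR_n = 0.75×0.6×450×8×184 = 298.1 kN; take 298.1 kN (rupture).
Tension yield (gross): A_g = 77×8 = 616 mm². φR_n = 0.90 × 350 × 616 = 194.0 kN.
Governing: min(172.1, 298.1, 194.0) = 172.1 kN → weld metal.

172.1 kN (weld metal governs)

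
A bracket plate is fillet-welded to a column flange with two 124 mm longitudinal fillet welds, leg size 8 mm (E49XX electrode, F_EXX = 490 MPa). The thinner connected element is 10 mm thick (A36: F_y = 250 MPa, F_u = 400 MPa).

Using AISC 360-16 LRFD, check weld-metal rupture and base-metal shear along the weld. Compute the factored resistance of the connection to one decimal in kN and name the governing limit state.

309.3 kN (weld metal governs)

Weld metal: throat = 0.707×8 = 5.656 mm, L = 2×124 = 248 mm. φR_n = 0.75 × 0.6 × 490 × 5.656 × 248 = 309.3 kN.
Base metal shear (10 mm plate): yield φR_n = 1.0×0.6×250×10×248 = 372.0 kN; rupture φR_n = 0.75×0.6×400×10×248 = 446.4 kN; take 372.0 kN (yield).
Governing: min(309.3, 372.0) = 309.3 kN → weld metal.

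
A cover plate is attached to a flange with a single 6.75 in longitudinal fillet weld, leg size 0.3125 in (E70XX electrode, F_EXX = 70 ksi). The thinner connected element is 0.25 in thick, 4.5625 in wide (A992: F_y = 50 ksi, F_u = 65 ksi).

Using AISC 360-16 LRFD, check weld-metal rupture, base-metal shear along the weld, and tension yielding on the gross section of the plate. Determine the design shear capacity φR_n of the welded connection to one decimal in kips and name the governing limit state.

Weld metal: throat = 0.707×0.3125 = 0.22094 in, L = 6.75 in. φR_n = 0.75 × 0.6 × 70 × 0.22094 × 6.75 = 47.0 kips.
Base metal shear (0.25 in plate): yield φR_n = 1.0×0.6×50×0.25×6.75 = 50.6 kips; rupture φR_n = 0.75×0.6×65×0.25×6.75 = 49.4 kips; take 49.4 kips (rupture).
Tension yield (gross): A_g = 4.5625×0.25 = 1.1406 in². φR_n = 0.90 × 50 × 1.1406 = 51.3 kips.
Governing: min(47.0, 49.4, 51.3) = 47.0 kips → weld metal.

47.0 kips (weld metal governs)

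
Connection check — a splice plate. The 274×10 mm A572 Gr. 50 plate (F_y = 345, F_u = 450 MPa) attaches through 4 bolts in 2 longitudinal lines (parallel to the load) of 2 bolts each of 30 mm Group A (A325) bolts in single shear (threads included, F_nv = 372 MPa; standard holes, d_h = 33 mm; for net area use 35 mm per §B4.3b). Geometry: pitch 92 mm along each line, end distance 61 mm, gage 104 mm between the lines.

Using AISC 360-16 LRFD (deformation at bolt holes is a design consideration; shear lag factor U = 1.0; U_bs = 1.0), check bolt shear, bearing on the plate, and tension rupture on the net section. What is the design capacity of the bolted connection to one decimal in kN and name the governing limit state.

Bolt shear: A_b = π(30)²/4 = 706.86 mm². φR_n = 0.75 × 372 × 706.86 × 4 × 1 = 788.9 kN.
Bearing (10 mm plate, F_u = 450 MPa): end bolts L_c = 61 − 33/2 = 44.5, R_n = min(1.2×44.5×10×450, 2.4×30×10×450) = 240.3 kN/bolt; interior L_c = 92 − 33 = 59, R_n = 318.6 kN/bolt. φR_n = 0.75 × (2×240.3 + 2×318.6) = 838.4 kN.
Tension rupture (net): A_n = (274 − 2×35)×10 = 2040 mm² (U = 1.0, A_e = A_n). φR_n = 0.75 × 450 × 2040 = 688.5 kN.
Governing: min(788.9, 838.4, 688.5) = 688.5 kN → net-section rupture.

688.5 kN (net-section rupture governs)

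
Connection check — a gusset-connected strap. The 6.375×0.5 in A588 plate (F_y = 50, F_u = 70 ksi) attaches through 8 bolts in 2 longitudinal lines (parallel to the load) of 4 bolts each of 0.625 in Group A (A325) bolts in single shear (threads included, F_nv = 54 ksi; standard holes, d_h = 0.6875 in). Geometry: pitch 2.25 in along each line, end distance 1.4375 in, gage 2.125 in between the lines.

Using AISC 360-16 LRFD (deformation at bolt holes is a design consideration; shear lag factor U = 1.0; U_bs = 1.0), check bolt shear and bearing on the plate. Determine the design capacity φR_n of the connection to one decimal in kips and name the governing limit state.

Bolt shear: A_b = π(0.625)²/4 = 0.3068 in². φR_n = 0.75 × 54 × 0.3068 × 8 × 1 = 99.4 kips.
Bearing (0.5 in plate, F_u = 70 ksi): end bolts L_c = 1.4375 − 0.6875/2 = 1.09375, R_n = min(1.2×1.09375×0.5×70, 2.4×0.625×0.5×70) = 45.938 kips/bolt; interior L_c = 2.25 − 0.6875 = 1.5625, R_n = 52.5 kips/bolt. φR_n = 0.75 × (2×45.938 + 6×52.5) = 305.2 kips.
Governing: min(99.4, 305.2) = 99.4 kips → bolt shear.

99.4 kips (bolt shear governs)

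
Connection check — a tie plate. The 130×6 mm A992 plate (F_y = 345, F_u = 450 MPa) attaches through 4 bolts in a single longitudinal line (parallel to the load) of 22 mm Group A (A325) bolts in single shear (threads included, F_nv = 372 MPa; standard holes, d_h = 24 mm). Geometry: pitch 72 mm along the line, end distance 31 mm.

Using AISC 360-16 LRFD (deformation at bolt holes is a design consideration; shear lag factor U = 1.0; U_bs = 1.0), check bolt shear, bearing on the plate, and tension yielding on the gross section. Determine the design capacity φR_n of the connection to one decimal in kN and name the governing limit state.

Bolt shear: A_b = π(22)²/4 = 380.13 mm². φR_n = 0.75 × 372 × 380.13 × 4 × 1 = 424.2 kN.
Bearing (6 mm plate, F_u = 450 MPa): end bolts L_c = 31 − 24/2 = 19, R_n = min(1.2×19×6×450, 2.4×22×6×450) = 61.56 kN/bolt; interior L_c = 72 − 24 = 48, R_n = 142.56 kN/bolt. φR_n = 0.75 × (1×61.56 + 3×142.56) = 366.9 kN.
Tension yield (gross): A_g = 130×6 = 780 mm². φR_n = 0.90 × 345 × 780 = 242.2 kN.
Governing: min(424.2, 366.9, 242.2) = 242.2 kN → gross-section yield.

242.2 kN (gross-section yield governs)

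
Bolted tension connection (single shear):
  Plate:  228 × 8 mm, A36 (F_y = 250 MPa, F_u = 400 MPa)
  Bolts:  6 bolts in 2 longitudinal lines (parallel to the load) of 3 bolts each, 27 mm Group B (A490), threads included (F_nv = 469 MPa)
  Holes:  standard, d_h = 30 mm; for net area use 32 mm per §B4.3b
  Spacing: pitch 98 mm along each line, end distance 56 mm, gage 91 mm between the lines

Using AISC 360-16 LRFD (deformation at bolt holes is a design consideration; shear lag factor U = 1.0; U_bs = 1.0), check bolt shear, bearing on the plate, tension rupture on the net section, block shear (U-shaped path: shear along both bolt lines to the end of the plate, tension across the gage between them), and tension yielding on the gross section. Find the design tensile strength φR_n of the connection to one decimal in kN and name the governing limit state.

Bolt shear: A_b = π(27)²/4 = 572.56 mm². φR_n = 0.75 × 469 × 572.56 × 6 × 1 = 1208.4 kN.
Bearing (8 mm plate, F_u = 400 MPa): end bolts L_c = 56 − 30/2 = 41, R_n = min(1.2×41×8×400, 2.4×27×8×400) = 157.44 kN/bolt; interior L_c = 98 − 30 = 68, R_n = 207.36 kN/bolt. φR_n = 0.75 × (2×157.44 + 4×207.36) = 858.2 kN.
Tension rupture (net): A_n = (228 − 2×32)×8 = 1312 mm² (U = 1.0, A_e = A_n). φR_n = 0.75 × 400 × 1312 = 393.6 kN.
Block shear: shear path 2×[56+2×98] = 2×252 mm, A_gv = 4032, A_nv = 2×(252 − 2.5×32)×8 = 2752 mm²; tension across gage: (91 − 1×32)×8 = 472 mm². R_n = min(0.6×400×2752, 0.6×250×4032) + 1.0×400×472 = min(660.48, 604.8) + 188.8 = 793.6 kN. φR_n = 0.75 × 793.6 = 595.2 kN.
Tension yield (gross): A_g = 228×8 = 1824 mm². φR_n = 0.90 × 250 × 1824 = 410.4 kN.
Governing: min(1208.4, 858.2, 393.6, 595.2, 410.4) = 393.6 kN → net-section rupture.

393.6 kN (net-section rupture governs)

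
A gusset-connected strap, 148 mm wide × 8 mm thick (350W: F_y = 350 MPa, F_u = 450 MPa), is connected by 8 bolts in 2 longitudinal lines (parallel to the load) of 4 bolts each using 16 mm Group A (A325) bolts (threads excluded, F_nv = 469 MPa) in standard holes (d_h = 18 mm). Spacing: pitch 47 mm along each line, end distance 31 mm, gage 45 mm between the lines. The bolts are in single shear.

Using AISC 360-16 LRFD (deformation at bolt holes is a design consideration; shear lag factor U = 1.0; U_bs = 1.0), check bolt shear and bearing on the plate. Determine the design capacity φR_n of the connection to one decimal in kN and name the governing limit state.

565.8 kN (bolt shear governs)

Bolt shear: A_b = π(16)²/4 = 201.06 mm². φR_n = 0.75 × 469 × 201.06 × 8 × 1 = 565.8 kN.
Bearing (8 mm plate, F_u = 450 MPa): end bolts L_c = 31 − 18/2 = 22, R_n = min(1.2×22×8×450, 2.4×16×8×450) = 95.04 kN/bolt; interior L_c = 47 − 18 = 29, R_n = 125.28 kN/bolt. φR_n = 0.75 × (2×95.04 + 6×125.28) = 706.3 kN.
Governing: min(565.8, 706.3) = 565.8 kN → bolt shear.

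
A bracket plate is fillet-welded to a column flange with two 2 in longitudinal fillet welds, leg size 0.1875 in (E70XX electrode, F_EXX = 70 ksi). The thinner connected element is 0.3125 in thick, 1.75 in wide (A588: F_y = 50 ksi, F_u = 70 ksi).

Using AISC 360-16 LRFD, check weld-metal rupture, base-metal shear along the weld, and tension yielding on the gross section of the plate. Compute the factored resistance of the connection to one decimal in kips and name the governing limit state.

Weld metal: throat = 0.707×0.1875 = 0.13256 in, L = 2×2 = 4 in. φR_n = 0.75 × 0.6 × 70 × 0.13256 × 4 = 16.7 kips.
Base metal shear (0.3125 in plate): yield φR_n = 1.0×0.6×50×0.3125×4 = 37.5 kips; rupture φR_n = 0.75×0.6×70×0.3125×4 = 39.4 kips; take 37.5 kips (yield).
Tension yield (gross): A_g = 1.75×0.3125 = 0.54688 in². φR_n = 0.90 × 50 × 0.54688 = 24.6 kips.
Governing: min(16.7, 37.5, 24.6) = 16.7 kips → weld metal.

16.7 kips (weld metal governs)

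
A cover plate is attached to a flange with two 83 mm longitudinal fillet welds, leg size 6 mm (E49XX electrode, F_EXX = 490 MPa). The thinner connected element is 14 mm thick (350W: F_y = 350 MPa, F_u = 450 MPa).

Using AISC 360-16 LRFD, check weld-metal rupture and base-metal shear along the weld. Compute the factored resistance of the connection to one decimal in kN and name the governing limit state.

Weld metal: throat = 0.707×6 = 4.242 mm, L = 2×83 = 166 mm. φR_n = 0.75 × 0.6 × 490 × 4.242 × 166 = 155.3 kN.
Base metal shear (14 mm plate): yield φR_n = 1.0×0.6×350×14×166 = 488.0 kN; rupture φR_n = 0.75×0.6×450×14×166 = 470.6 kN; take 470.6 kN (rupture).
Governing: min(155.3, 470.6) = 155.3 kN → weld metal.

155.3 kN (weld metal governs)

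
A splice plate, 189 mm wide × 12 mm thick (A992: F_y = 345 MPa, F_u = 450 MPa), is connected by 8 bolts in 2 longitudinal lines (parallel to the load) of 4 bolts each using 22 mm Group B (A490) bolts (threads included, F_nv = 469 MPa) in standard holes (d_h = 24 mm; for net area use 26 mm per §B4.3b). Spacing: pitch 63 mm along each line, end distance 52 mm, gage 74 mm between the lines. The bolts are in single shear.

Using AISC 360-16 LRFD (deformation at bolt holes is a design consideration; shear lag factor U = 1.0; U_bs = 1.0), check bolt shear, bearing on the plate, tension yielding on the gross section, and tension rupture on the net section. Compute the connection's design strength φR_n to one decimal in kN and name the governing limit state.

Bolt shear: A_b = π(22)²/4 = 380.13 mm². φR_n = 0.75 × 469 × 380.13 × 8 × 1 = 1069.7 kN.
Bearing (12 mm plate, F_u = 450 MPa): end bolts L_c = 52 − 24/2 = 40, R_n = min(1.2×40×12×450, 2.4×22×12×450) = 259.2 kN/bolt; interior L_c = 63 − 24 = 39, R_n = 252.72 kN/bolt. φR_n = 0.75 × (2×259.2 + 6×252.72) = 1526.0 kN.
Tension yield (gross): A_g = 189×12 = 2268 mm². φR_n = 0.90 × 345 × 2268 = 704.2 kN.
Tension rupture (net): A_n = (189 − 2×26)×12 = 1644 mm² (U = 1.0, A_e = A_n). φR_n = 0.75 × 450 × 1644 = 554.9 kN.
Governing: min(1069.7, 1526.0, 704.2, 554.9) = 554.9 kN → net-section rupture.

554.9 kN (net-section rupture governs)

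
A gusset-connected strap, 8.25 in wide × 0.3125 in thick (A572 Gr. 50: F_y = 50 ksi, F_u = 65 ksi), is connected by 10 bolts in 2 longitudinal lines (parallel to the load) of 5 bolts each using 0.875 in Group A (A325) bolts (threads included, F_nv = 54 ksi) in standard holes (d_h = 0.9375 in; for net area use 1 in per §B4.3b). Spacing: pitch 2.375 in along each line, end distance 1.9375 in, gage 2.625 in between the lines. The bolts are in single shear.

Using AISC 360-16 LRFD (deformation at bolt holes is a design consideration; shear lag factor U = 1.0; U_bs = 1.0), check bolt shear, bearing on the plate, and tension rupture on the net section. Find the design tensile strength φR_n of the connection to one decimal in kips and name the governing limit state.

Bolt shear: A_b = π(0.875)²/4 = 0.60132 in². φR_n = 0.75 × 54 × 0.60132 × 10 × 1 = 243.5 kips.
Bearing (0.3125 in plate, F_u = 65 ksi): end bolts L_c = 1.9375 − 0.9375/2 = 1.46875, R_n = min(1.2×1.46875×0.3125×65, 2.4×0.875×0.3125×65) = 35.801 kips/bolt; interior L_c = 2.375 − 0.9375 = 1.4375, R_n = 35.039 kips/bolt. φR_n = 0.75 × (2×35.801 + 8×35.039) = 263.9 kips.
Tension rupture (net): A_n = (8.25 − 2×1)×0.3125 = 1.9531 in² (U = 1.0, A_e = A_n). φR_n = 0.75 × 65 × 1.9531 = 95.2 kips.
Governing: min(243.5, 263.9, 95.2) = 95.2 kips → net-section rupture.

95.2 kips (net-section rupture governs)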